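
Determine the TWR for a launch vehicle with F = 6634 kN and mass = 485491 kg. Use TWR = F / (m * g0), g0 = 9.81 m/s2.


TWR = 6634000 / (485491 * 9.81) = 1.39

1.39


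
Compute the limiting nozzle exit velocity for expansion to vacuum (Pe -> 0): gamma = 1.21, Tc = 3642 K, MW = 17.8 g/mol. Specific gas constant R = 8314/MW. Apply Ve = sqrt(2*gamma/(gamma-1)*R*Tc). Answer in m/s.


R = 8314 / 17.8 = 467.08 J/(kg.K)
Ve = sqrt(2 * 1.21 / (1.21 - 1) * 467.08 * 3642) = 4428 m/s

4428 m/s


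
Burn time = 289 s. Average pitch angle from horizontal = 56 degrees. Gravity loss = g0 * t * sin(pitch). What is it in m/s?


GL = 9.81 * 289 * sin(56 deg) = 2350 m/s

2350 m/s


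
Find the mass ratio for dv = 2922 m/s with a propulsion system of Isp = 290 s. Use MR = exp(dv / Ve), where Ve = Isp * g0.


Ve = 290 * 9.81 = 2844.9 m/s
MR = exp(2922 / 2844.9) = 2.793

2.793


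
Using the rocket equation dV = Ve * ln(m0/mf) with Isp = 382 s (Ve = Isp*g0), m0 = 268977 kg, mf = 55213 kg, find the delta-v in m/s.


Ve = 382 * 9.81 = 3747.42 m/s
dV = 3747.42 * ln(268977/55213) = 5934 m/s

5934 m/s


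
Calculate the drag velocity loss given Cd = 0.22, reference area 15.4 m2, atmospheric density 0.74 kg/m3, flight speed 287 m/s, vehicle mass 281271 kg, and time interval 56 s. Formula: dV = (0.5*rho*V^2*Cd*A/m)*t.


D = 0.5 * 0.74 * 287^2 * 0.22 * 15.4 = 103254.48 N
a = 103254.48 / 281271 = 0.3671 m/s2
dV = 0.3671 * 56 = 20.6 m/s

20.6 m/s


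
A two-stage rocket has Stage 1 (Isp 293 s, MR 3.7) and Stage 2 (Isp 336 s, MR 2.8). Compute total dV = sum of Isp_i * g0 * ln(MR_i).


dV1 = 293 * 9.81 * ln(3.7) = 3760.6 m/s
dV2 = 336 * 9.81 * ln(2.8) = 3393.8 m/s
Total dV = 3760.6 + 3393.8 = 7154.4 m/s ~ 7154 m/s

7154 m/s


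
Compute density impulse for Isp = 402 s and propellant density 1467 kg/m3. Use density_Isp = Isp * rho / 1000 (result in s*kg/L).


rho*Isp = 402 * 1467 / 1000 = 590 s*kg/L

590 s*kg/L


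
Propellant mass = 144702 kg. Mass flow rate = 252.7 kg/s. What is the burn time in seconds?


tb = 144702 / 252.7 = 572.6 s

572.6 s


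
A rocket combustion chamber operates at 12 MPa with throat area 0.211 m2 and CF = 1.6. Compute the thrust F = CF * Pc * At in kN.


F = 1.6 * 12e6 * 0.211 = 4.0512e+06 N = 4051.2 kN

4051.2 kN


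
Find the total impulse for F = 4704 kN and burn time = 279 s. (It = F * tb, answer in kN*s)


It = 4704 * 279 = 1312416 kN*s

1312416 kN*s


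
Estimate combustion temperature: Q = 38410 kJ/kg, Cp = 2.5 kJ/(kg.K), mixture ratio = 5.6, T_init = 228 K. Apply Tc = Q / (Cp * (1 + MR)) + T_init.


Tc = 38410 / (2.5 * (1 + 5.6)) + 228 = 2556 K

2556 K


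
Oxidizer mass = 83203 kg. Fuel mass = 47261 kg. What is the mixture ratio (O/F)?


MR = 83203 / 47261 = 1.76

1.76


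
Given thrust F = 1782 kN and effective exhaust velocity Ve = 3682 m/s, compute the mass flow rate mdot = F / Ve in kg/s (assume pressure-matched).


mdot = F / Ve = 1782000 / 3682 = 484.0 kg/s

484.0 kg/s


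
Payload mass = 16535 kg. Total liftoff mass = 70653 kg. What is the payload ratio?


PR = 16535 / 70653 = 0.234

0.234


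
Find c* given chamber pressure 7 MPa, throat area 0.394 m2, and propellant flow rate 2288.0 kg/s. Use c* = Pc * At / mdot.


c* = 7e6 * 0.394 / 2288.0 = 1205 m/s

1205 m/s


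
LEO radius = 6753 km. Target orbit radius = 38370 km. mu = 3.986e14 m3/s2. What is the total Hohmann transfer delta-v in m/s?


V1 = sqrt(mu/r1) = 7682.81 m/s
dV1 = V1*(sqrt(2*r2/(r1+r2)) - 1) = 2336.37 m/s
V2 = sqrt(mu/r2) = 3223.09 m/s
dV2 = V2*(1 - sqrt(2*r1/(r1+r2))) = 1459.75 m/s
Total dV = 3796 m/s

3796 m/s


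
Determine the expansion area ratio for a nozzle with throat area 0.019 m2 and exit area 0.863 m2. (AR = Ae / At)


AR = 0.863 / 0.019 = 45.4

45.4


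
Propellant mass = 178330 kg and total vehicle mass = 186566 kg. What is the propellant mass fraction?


PMF = 178330 / 186566 = 0.956

0.956


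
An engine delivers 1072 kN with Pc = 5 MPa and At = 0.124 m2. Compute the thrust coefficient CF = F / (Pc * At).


CF = 1072000 / (5e6 * 0.124) = 1.73

1.73


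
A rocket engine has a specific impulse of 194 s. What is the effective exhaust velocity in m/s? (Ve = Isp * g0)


Ve = Isp * g0 = 194 * 9.81 = 1903.1 m/s

1903.1 m/s


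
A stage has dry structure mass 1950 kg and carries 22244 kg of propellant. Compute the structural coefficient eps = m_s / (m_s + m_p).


eps = 1950 / (1950 + 22244) = 0.0806

0.0806


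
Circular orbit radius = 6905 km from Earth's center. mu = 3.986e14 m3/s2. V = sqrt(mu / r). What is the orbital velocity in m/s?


V = sqrt(3.986e14 / 6905000) = 7598 m/s

7598 m/s


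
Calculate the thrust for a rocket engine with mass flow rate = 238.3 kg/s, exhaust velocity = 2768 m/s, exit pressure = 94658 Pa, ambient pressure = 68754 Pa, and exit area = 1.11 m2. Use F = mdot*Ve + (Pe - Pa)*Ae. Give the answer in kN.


F = 238.3 * 2768 + (94658 - 68754) * 1.11 = 688368.0 N = 688.4 kN

688.4 kN


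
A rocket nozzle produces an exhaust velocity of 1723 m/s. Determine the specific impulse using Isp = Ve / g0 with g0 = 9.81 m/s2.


Isp = Ve / g0 = 1723 / 9.81 = 175.6 s

175.6 s


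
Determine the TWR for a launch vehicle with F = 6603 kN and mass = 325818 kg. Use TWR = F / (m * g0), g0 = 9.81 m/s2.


TWR = 6603000 / (325818 * 9.81) = 2.07

2.07


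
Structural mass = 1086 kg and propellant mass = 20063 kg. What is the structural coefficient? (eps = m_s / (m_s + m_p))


eps = 1086 / (1086 + 20063) = 0.0513

0.0513


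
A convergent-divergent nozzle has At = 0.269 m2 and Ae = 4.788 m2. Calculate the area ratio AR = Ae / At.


AR = 4.788 / 0.269 = 17.8

17.8


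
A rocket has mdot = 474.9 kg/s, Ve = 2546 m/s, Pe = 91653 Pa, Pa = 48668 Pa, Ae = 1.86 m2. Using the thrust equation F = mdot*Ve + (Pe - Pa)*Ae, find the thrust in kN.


F = 474.9 * 2546 + (91653 - 48668) * 1.86 = 1.2890e+06 N = 1289.0 kN

1289.0 kN


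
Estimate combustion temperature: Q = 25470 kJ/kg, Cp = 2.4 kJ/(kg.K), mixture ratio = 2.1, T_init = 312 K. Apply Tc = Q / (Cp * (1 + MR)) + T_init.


Tc = 25470 / (2.4 * (1 + 2.1)) + 312 = 3735 K

3735 K


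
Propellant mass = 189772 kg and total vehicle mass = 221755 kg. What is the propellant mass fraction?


PMF = 189772 / 221755 = 0.856

0.856


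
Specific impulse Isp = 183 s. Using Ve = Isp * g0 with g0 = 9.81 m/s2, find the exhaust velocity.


Ve = Isp * g0 = 183 * 9.81 = 1795.2 m/s

1795.2 m/s


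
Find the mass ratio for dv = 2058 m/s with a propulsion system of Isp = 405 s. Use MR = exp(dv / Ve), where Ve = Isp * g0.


Ve = 405 * 9.81 = 3973.05 m/s
MR = exp(2058 / 3973.05) = 1.679

1.679


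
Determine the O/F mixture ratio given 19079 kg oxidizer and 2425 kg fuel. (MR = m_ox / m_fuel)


MR = 19079 / 2425 = 7.87

7.87


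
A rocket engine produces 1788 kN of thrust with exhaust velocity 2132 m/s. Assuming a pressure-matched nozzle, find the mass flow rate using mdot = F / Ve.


mdot = F / Ve = 1788000 / 2132 = 838.6 kg/s

838.6 kg/s


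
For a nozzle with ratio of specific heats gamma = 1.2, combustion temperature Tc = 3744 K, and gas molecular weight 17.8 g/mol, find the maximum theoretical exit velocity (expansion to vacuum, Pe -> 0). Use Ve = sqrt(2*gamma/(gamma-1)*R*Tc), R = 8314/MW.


R = 8314 / 17.8 = 467.08 J/(kg.K)
Ve = sqrt(2 * 1.2 / (1.2 - 1) * 467.08 * 3744) = 4581 m/s

4581 m/s


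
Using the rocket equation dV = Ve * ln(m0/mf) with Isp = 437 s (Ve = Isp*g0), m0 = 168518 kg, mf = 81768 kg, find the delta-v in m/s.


Ve = 437 * 9.81 = 4286.97 m/s
dV = 4286.97 * ln(168518/81768) = 3100 m/s

3100 m/s


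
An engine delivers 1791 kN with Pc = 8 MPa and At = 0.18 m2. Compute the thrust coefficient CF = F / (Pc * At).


CF = 1791000 / (8e6 * 0.18) = 1.24

1.24


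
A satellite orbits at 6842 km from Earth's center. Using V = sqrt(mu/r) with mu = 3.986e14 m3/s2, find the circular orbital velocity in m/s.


V = sqrt(3.986e14 / 6842000) = 7633 m/s

7633 m/s


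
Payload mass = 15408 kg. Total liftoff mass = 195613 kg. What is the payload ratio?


PR = 15408 / 195613 = 0.0788

0.0788


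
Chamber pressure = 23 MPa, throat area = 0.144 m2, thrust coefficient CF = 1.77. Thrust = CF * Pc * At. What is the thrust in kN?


F = 1.77 * 23e6 * 0.144 = 5.8622e+06 N = 5862.2 kN

5862.2 kN


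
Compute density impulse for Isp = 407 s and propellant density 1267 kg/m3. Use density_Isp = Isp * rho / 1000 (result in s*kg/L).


rho*Isp = 407 * 1267 / 1000 = 516 s*kg/L

516 s*kg/L


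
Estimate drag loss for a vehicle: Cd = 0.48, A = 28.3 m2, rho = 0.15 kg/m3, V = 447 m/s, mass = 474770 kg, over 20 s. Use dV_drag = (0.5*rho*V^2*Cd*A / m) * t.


D = 0.5 * 0.15 * 447^2 * 0.48 * 28.3 = 203565.41 N
a = 203565.41 / 474770 = 0.4288 m/s2
dV = 0.4288 * 20 = 8.6 m/s

8.6 m/s


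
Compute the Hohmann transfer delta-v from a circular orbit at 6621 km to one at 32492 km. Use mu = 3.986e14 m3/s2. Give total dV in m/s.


V1 = sqrt(mu/r1) = 7759.02 m/s
dV1 = V1*(sqrt(2*r2/(r1+r2)) - 1) = 2242.12 m/s
V2 = sqrt(mu/r2) = 3502.52 m/s
dV2 = V2*(1 - sqrt(2*r1/(r1+r2))) = 1464.55 m/s
Total dV = 3707 m/s

3707 m/s


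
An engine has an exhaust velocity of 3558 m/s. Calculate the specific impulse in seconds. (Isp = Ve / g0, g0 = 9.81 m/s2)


Isp = Ve / g0 = 3558 / 9.81 = 362.7 s

362.7 s


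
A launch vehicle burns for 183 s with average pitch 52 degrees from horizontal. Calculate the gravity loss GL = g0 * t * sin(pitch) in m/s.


GL = 9.81 * 183 * sin(52 deg) = 1415 m/s

1415 m/s


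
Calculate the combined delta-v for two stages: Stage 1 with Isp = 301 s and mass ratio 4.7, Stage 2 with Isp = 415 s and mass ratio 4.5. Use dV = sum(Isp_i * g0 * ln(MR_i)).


dV1 = 301 * 9.81 * ln(4.7) = 4569.7 m/s
dV2 = 415 * 9.81 * ln(4.5) = 6123.3 m/s
Total dV = 4569.7 + 6123.3 = 10693.0 m/s ~ 10693 m/s

10693 m/s


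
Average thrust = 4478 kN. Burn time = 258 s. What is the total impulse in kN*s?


It = 4478 * 258 = 1155324 kN*s

1155324 kN*s


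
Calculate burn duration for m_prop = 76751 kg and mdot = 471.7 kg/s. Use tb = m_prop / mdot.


tb = 76751 / 471.7 = 162.7 s

162.7 s


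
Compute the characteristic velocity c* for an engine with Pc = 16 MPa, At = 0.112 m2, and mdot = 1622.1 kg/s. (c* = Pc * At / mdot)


c* = 16e6 * 0.112 / 1622.1 = 1105 m/s

1105 m/s


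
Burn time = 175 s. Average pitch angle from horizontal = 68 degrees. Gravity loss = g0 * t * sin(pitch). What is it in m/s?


GL = 9.81 * 175 * sin(68 deg) = 1592 m/s

1592 m/s


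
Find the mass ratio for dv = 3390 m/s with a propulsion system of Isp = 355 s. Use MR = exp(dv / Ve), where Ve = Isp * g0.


Ve = 355 * 9.81 = 3482.55 m/s
MR = exp(3390 / 3482.55) = 2.647

2.647


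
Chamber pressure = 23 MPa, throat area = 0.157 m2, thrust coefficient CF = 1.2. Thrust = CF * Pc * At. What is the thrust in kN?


F = 1.2 * 23e6 * 0.157 = 4.3332e+06 N = 4333.2 kN

4333.2 kN


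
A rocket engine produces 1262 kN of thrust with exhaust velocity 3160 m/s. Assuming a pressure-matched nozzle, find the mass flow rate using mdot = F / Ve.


mdot = F / Ve = 1262000 / 3160 = 399.4 kg/s

399.4 kg/s


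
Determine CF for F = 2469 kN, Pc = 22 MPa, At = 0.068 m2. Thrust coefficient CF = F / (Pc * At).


CF = 2469000 / (22e6 * 0.068) = 1.65

1.65


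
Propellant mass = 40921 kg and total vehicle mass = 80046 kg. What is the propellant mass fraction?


PMF = 40921 / 80046 = 0.511

0.511


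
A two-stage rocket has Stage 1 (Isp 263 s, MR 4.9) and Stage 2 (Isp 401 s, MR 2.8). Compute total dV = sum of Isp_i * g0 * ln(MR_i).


dV1 = 263 * 9.81 * ln(4.9) = 4100.3 m/s
dV2 = 401 * 9.81 * ln(2.8) = 4050.3 m/s
Total dV = 4100.3 + 4050.3 = 8150.6 m/s ~ 8151 m/s

8151 m/s


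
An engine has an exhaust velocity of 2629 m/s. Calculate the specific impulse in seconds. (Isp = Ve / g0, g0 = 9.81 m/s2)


Isp = Ve / g0 = 2629 / 9.81 = 268.0 s

268.0 s


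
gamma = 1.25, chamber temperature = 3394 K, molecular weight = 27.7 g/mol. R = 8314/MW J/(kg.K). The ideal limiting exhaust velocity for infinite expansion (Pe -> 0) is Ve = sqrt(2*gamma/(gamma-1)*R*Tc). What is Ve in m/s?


R = 8314 / 27.7 = 300.14 J/(kg.K)
Ve = sqrt(2 * 1.25 / (1.25 - 1) * 300.14 * 3394) = 3192 m/s

3192 m/s


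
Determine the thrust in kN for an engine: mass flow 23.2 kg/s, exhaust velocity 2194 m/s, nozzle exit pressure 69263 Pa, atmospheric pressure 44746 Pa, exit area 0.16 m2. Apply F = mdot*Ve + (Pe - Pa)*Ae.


F = 23.2 * 2194 + (69263 - 44746) * 0.16 = 54824.0 N = 54.8 kN

54.8 kN


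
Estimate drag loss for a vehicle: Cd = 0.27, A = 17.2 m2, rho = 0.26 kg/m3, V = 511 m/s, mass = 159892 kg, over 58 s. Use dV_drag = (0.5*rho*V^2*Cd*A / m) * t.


D = 0.5 * 0.26 * 511^2 * 0.27 * 17.2 = 157643.97 N
a = 157643.97 / 159892 = 0.9859 m/s2
dV = 0.9859 * 58 = 57.2 m/s

57.2 m/s


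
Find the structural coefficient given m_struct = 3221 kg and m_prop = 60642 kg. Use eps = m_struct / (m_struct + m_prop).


eps = 3221 / (3221 + 60642) = 0.0504

0.0504


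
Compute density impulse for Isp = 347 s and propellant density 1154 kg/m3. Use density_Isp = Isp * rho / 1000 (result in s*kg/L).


rho*Isp = 347 * 1154 / 1000 = 400 s*kg/L

400 s*kg/L


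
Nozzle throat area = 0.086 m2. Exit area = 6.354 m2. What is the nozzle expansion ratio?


AR = 6.354 / 0.086 = 73.9

73.9


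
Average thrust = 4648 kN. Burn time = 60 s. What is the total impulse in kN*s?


It = 4648 * 60 = 278880 kN*s

278880 kN*s


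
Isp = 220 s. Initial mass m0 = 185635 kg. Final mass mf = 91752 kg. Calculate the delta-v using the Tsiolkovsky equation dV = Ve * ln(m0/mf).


Ve = 220 * 9.81 = 2158.2 m/s
dV = 2158.2 * ln(185635/91752) = 1521 m/s

1521 m/s


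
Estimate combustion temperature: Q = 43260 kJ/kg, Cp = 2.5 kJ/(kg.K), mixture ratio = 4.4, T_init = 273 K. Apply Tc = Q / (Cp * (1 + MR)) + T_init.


Tc = 43260 / (2.5 * (1 + 4.4)) + 273 = 3477 K

3477 K


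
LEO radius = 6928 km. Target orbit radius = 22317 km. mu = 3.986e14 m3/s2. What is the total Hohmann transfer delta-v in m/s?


V1 = sqrt(mu/r1) = 7585.16 m/s
dV1 = V1*(sqrt(2*r2/(r1+r2)) - 1) = 1785.54 m/s
V2 = sqrt(mu/r2) = 4226.21 m/s
dV2 = V2*(1 - sqrt(2*r1/(r1+r2))) = 1317.21 m/s
Total dV = 3103 m/s

3103 m/s


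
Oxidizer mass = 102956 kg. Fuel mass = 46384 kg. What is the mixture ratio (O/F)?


MR = 102956 / 46384 = 2.22

2.22


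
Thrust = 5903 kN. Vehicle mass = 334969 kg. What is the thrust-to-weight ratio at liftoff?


TWR = 5903000 / (334969 * 9.81) = 1.8

1.8


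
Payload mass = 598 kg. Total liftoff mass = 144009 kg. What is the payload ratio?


PR = 598 / 144009 = 0.0042

0.0042


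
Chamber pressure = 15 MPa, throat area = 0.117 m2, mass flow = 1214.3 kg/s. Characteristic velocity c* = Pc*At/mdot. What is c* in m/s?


c* = 15e6 * 0.117 / 1214.3 = 1445 m/s

1445 m/s


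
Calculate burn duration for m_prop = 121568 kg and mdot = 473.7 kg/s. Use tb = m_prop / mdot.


tb = 121568 / 473.7 = 256.6 s

256.6 s


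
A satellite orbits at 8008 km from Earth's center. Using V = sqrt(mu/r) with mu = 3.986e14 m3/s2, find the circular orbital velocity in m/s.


V = sqrt(3.986e14 / 8008000) = 7055 m/s

7055 m/s


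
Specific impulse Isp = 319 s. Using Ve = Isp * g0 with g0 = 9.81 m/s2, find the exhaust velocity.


Ve = Isp * g0 = 319 * 9.81 = 3129.4 m/s

3129.4 m/s


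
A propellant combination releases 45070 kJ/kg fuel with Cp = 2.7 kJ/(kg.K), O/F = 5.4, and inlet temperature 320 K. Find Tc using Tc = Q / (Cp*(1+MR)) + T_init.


Tc = 45070 / (2.7 * (1 + 5.4)) + 320 = 2928 K

2928 K


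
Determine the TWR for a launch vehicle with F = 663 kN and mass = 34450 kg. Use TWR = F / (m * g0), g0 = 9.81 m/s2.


TWR = 663000 / (34450 * 9.81) = 1.96

1.96


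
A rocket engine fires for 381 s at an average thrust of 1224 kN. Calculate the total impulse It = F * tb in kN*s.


It = 1224 * 381 = 466344 kN*s

466344 kN*s


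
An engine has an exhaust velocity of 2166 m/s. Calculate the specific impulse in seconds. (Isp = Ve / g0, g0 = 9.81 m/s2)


Isp = Ve / g0 = 2166 / 9.81 = 220.8 s

220.8 s


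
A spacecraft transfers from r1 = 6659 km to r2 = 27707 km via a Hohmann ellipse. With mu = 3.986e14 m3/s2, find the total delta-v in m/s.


V1 = sqrt(mu/r1) = 7736.85 m/s
dV1 = V1*(sqrt(2*r2/(r1+r2)) - 1) = 2087.63 m/s
V2 = sqrt(mu/r2) = 3792.92 m/s
dV2 = V2*(1 - sqrt(2*r1/(r1+r2))) = 1431.74 m/s
Total dV = 3519 m/s

3519 m/s


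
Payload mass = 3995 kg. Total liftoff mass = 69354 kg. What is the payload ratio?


PR = 3995 / 69354 = 0.0576

0.0576


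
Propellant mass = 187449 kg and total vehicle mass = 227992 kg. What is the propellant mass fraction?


PMF = 187449 / 227992 = 0.822

0.822


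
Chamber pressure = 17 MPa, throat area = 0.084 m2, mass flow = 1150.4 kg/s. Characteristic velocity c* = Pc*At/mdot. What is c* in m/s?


c* = 17e6 * 0.084 / 1150.4 = 1241 m/s

1241 m/s


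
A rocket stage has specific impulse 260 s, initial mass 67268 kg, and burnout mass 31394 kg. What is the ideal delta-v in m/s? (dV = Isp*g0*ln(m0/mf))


Ve = 260 * 9.81 = 2550.6 m/s
dV = 2550.6 * ln(67268/31394) = 1944 m/s

1944 m/s


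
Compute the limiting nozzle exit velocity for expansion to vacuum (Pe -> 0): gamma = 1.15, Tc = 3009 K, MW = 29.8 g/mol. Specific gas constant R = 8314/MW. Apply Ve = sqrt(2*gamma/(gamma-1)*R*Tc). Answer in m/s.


R = 8314 / 29.8 = 278.99 J/(kg.K)
Ve = sqrt(2 * 1.15 / (1.15 - 1) * 278.99 * 3009) = 3588 m/s

3588 m/s


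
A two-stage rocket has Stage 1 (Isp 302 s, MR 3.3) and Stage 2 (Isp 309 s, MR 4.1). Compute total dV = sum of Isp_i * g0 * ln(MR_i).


dV1 = 302 * 9.81 * ln(3.3) = 3537.1 m/s
dV2 = 309 * 9.81 * ln(4.1) = 4277.1 m/s
Total dV = 3537.1 + 4277.1 = 7814.2 m/s ~ 7814 m/s

7814 m/s


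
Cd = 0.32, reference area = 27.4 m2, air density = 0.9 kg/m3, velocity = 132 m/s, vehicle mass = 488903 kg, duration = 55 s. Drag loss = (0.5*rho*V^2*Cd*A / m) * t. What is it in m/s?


D = 0.5 * 0.9 * 132^2 * 0.32 * 27.4 = 68748.13 N
a = 68748.13 / 488903 = 0.1406 m/s2
dV = 0.1406 * 55 = 7.7 m/s

7.7 m/s


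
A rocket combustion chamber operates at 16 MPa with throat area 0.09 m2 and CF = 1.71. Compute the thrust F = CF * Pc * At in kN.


F = 1.71 * 16e6 * 0.09 = 2.4624e+06 N = 2462.4 kN

2462.4 kN


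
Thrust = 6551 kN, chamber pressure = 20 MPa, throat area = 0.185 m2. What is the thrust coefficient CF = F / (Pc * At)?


CF = 6551000 / (20e6 * 0.185) = 1.77

1.77


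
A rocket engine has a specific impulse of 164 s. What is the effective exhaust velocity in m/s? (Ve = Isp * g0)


Ve = Isp * g0 = 164 * 9.81 = 1608.8 m/s

1608.8 m/s


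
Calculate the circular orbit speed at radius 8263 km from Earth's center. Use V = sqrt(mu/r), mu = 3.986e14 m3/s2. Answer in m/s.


V = sqrt(3.986e14 / 8263000) = 6945 m/s

6945 m/s


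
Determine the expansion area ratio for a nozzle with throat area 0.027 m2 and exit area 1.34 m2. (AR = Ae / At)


AR = 1.34 / 0.027 = 49.6

49.6


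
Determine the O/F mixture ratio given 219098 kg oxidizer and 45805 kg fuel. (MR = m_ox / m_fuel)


MR = 219098 / 45805 = 4.78

4.78


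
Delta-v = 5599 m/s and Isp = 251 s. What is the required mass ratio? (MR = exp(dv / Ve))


Ve = 251 * 9.81 = 2462.31 m/s
MR = exp(5599 / 2462.31) = 9.717

9.717


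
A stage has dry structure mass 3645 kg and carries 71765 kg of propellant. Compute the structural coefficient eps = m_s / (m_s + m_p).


eps = 3645 / (3645 + 71765) = 0.0483

0.0483


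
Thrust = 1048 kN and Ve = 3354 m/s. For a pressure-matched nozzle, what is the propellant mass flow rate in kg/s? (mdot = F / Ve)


mdot = F / Ve = 1048000 / 3354 = 312.5 kg/s

312.5 kg/s


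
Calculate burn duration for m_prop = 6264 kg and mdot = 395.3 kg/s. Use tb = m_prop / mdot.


tb = 6264 / 395.3 = 15.8 s

15.8 s


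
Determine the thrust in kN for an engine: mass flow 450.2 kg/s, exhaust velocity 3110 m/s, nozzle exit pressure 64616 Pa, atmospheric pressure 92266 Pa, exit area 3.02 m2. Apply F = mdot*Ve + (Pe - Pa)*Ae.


F = 450.2 * 3110 + (64616 - 92266) * 3.02 = 1.3166e+06 N = 1316.6 kN

1316.6 kN


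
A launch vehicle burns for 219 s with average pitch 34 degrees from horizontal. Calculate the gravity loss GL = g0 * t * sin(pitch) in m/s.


GL = 9.81 * 219 * sin(34 deg) = 1201 m/s

1201 m/s


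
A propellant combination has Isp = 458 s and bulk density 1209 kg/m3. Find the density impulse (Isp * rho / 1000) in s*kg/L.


rho*Isp = 458 * 1209 / 1000 = 554 s*kg/L

554 s*kg/L


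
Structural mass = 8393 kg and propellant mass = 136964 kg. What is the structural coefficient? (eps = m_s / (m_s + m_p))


eps = 8393 / (8393 + 136964) = 0.0577

0.0577


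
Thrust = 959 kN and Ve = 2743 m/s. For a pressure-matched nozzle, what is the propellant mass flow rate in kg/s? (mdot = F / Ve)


mdot = F / Ve = 959000 / 2743 = 349.6 kg/s

349.6 kg/s


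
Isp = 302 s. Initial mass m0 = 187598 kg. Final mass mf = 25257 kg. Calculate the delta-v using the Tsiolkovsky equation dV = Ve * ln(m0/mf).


Ve = 302 * 9.81 = 2962.62 m/s
dV = 2962.62 * ln(187598/25257) = 5941 m/s

5941 m/s


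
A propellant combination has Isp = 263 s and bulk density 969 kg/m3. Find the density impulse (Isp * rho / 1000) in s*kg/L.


rho*Isp = 263 * 969 / 1000 = 255 s*kg/L

255 s*kg/L


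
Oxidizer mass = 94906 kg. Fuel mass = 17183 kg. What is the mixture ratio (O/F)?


MR = 94906 / 17183 = 5.52

5.52


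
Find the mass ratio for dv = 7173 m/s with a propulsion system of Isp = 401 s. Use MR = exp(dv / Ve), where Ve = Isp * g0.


Ve = 401 * 9.81 = 3933.81 m/s
MR = exp(7173 / 3933.81) = 6.193

6.193


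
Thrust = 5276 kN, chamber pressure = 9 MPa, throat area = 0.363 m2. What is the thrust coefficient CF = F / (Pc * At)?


CF = 5276000 / (9e6 * 0.363) = 1.61

1.61


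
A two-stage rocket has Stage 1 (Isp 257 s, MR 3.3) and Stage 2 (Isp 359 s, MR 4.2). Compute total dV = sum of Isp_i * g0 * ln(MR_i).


dV1 = 257 * 9.81 * ln(3.3) = 3010.1 m/s
dV2 = 359 * 9.81 * ln(4.2) = 5054.1 m/s
Total dV = 3010.1 + 5054.1 = 8064.2 m/s ~ 8064 m/s

8064 m/s


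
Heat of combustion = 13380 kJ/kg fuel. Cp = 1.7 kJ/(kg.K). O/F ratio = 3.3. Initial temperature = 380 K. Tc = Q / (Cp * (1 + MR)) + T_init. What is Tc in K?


Tc = 13380 / (1.7 * (1 + 3.3)) + 380 = 2210 K

2210 K


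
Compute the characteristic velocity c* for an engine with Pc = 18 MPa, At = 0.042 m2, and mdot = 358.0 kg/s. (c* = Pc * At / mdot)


c* = 18e6 * 0.042 / 358.0 = 2112 m/s

2112 m/s


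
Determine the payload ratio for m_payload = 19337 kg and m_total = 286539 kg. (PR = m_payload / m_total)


PR = 19337 / 286539 = 0.0675

0.0675


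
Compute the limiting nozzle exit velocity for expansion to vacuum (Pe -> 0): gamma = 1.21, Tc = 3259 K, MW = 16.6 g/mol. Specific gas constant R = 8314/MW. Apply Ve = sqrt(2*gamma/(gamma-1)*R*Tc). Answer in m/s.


R = 8314 / 16.6 = 500.84 J/(kg.K)
Ve = sqrt(2 * 1.21 / (1.21 - 1) * 500.84 * 3259) = 4337 m/s

4337 m/s


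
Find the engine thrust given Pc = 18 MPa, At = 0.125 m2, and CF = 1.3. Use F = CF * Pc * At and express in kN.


F = 1.3 * 18e6 * 0.125 = 2.9250e+06 N = 2925.0 kN

2925.0 kN


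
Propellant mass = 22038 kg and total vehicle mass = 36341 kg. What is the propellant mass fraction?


PMF = 22038 / 36341 = 0.606

0.606


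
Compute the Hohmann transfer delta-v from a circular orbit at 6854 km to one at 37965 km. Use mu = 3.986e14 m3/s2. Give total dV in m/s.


V1 = sqrt(mu/r1) = 7626.0 m/s
dV1 = V1*(sqrt(2*r2/(r1+r2)) - 1) = 2299.96 m/s
V2 = sqrt(mu/r2) = 3240.24 m/s
dV2 = V2*(1 - sqrt(2*r1/(r1+r2))) = 1448.26 m/s
Total dV = 3748 m/s

3748 m/s


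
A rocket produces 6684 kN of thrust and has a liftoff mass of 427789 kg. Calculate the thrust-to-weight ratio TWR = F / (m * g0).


TWR = 6684000 / (427789 * 9.81) = 1.59

1.59


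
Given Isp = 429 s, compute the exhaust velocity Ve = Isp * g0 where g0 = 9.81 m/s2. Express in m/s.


Ve = Isp * g0 = 429 * 9.81 = 4208.5 m/s

4208.5 m/s


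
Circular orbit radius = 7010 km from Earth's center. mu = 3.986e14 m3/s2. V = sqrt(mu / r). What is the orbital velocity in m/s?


V = sqrt(3.986e14 / 7010000) = 7541 m/s

7541 m/s


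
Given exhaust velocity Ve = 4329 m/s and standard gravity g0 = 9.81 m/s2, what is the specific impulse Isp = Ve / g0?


Isp = Ve / g0 = 4329 / 9.81 = 441.3 s

441.3 s


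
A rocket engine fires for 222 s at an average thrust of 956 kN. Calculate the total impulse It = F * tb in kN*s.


It = 956 * 222 = 212232 kN*s

212232 kN*s


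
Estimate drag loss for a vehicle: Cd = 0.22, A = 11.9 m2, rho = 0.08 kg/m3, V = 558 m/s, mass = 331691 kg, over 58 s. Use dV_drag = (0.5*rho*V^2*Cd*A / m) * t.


D = 0.5 * 0.08 * 558^2 * 0.22 * 11.9 = 32606.04 N
a = 32606.04 / 331691 = 0.0983 m/s2
dV = 0.0983 * 58 = 5.7 m/s

5.7 m/s


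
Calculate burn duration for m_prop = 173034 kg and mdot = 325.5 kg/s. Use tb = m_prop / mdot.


tb = 173034 / 325.5 = 531.6 s

531.6 s


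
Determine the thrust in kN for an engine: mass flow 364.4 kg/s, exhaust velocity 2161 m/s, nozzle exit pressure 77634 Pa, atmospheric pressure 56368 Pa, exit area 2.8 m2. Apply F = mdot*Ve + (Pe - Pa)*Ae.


F = 364.4 * 2161 + (77634 - 56368) * 2.8 = 847013.0 N = 847.0 kN

847.0 kN


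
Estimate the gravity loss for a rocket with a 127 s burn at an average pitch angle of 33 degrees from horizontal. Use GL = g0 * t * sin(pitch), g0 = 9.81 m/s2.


GL = 9.81 * 127 * sin(33 deg) = 679 m/s

679 m/s


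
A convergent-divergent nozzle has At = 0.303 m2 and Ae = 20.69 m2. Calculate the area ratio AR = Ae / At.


AR = 20.69 / 0.303 = 68.3

68.3


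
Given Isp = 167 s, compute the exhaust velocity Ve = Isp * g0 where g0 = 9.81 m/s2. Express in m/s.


Ve = Isp * g0 = 167 * 9.81 = 1638.3 m/s

1638.3 m/s


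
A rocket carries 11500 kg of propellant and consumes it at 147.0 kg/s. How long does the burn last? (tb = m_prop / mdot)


tb = 11500 / 147.0 = 78.2 s

78.2 s


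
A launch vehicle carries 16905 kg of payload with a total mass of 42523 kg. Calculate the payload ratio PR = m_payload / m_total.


PR = 16905 / 42523 = 0.3975

0.3975


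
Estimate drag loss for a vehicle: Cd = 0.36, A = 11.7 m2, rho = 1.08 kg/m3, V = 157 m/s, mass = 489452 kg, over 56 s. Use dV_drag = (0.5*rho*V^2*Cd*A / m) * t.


D = 0.5 * 1.08 * 157^2 * 0.36 * 11.7 = 56063.66 N
a = 56063.66 / 489452 = 0.1145 m/s2
dV = 0.1145 * 56 = 6.4 m/s

6.4 m/s


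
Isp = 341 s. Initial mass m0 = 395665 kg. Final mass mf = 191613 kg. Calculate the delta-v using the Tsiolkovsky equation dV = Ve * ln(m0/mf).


Ve = 341 * 9.81 = 3345.21 m/s
dV = 3345.21 * ln(395665/191613) = 2426 m/s

2426 m/s


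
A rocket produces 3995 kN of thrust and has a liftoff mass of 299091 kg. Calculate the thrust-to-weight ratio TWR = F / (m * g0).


TWR = 3995000 / (299091 * 9.81) = 1.36

1.36


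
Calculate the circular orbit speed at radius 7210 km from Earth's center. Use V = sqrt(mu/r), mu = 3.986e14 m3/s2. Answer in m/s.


V = sqrt(3.986e14 / 7210000) = 7435 m/s

7435 m/s


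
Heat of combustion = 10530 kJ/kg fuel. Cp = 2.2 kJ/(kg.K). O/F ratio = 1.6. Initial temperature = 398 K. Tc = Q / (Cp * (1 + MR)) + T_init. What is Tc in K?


Tc = 10530 / (2.2 * (1 + 1.6)) + 398 = 2239 K

2239 K


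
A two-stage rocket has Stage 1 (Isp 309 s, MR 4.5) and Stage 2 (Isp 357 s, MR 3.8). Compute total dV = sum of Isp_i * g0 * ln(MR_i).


dV1 = 309 * 9.81 * ln(4.5) = 4559.3 m/s
dV2 = 357 * 9.81 * ln(3.8) = 4675.4 m/s
Total dV = 4559.3 + 4675.4 = 9234.7 m/s ~ 9235 m/s

9235 m/s


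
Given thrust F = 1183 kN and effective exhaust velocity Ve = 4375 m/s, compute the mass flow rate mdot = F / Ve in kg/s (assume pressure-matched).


mdot = F / Ve = 1183000 / 4375 = 270.4 kg/s

270.4 kg/s


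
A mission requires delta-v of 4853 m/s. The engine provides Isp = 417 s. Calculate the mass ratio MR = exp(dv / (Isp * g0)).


Ve = 417 * 9.81 = 4090.77 m/s
MR = exp(4853 / 4090.77) = 3.275

3.275


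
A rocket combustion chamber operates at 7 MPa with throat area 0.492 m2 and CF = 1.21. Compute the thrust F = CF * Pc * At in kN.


F = 1.21 * 7e6 * 0.492 = 4.1672e+06 N = 4167.2 kN

4167.2 kN


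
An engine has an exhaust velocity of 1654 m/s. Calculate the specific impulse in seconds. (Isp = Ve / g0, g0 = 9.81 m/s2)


Isp = Ve / g0 = 1654 / 9.81 = 168.6 s

168.6 s


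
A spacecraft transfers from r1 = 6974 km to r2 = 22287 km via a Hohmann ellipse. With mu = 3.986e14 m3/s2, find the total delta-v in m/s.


V1 = sqrt(mu/r1) = 7560.1 m/s
dV1 = V1*(sqrt(2*r2/(r1+r2)) - 1) = 1770.81 m/s
V2 = sqrt(mu/r2) = 4229.05 m/s
dV2 = V2*(1 - sqrt(2*r1/(r1+r2))) = 1309.24 m/s
Total dV = 3080 m/s

3080 m/s


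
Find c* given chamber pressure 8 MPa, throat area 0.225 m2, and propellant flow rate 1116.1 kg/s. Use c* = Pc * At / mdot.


c* = 8e6 * 0.225 / 1116.1 = 1613 m/s

1613 m/s


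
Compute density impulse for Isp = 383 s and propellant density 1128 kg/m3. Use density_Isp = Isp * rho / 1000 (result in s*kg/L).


rho*Isp = 383 * 1128 / 1000 = 432 s*kg/L

432 s*kg/L


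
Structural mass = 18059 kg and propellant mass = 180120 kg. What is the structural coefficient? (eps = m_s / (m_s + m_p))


eps = 18059 / (18059 + 180120) = 0.0911

0.0911


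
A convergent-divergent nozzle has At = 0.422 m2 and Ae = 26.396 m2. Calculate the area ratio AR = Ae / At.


AR = 26.396 / 0.422 = 62.5

62.5


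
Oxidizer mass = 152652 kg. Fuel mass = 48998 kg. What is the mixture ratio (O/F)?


MR = 152652 / 48998 = 3.12

3.12


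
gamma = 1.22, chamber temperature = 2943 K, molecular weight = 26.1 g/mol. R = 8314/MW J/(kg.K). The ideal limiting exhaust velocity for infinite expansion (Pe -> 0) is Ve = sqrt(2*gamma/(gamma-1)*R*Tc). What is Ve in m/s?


R = 8314 / 26.1 = 318.54 J/(kg.K)
Ve = sqrt(2 * 1.22 / (1.22 - 1) * 318.54 * 2943) = 3225 m/s

3225 m/s


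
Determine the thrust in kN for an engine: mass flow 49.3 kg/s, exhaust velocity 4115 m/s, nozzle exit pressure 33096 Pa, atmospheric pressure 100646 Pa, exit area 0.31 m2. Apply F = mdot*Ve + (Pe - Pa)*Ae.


F = 49.3 * 4115 + (33096 - 100646) * 0.31 = 181929.0 N = 181.9 kN

181.9 kN


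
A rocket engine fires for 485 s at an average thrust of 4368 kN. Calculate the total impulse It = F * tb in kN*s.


It = 4368 * 485 = 2118480 kN*s

2118480 kN*s


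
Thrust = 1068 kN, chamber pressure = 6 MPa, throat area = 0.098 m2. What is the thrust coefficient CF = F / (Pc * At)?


CF = 1068000 / (6e6 * 0.098) = 1.82

1.82


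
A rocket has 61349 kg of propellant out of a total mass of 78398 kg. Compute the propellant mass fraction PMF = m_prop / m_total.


PMF = 61349 / 78398 = 0.783

0.783


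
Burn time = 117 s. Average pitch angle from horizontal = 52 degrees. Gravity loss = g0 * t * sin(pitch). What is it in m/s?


GL = 9.81 * 117 * sin(52 deg) = 904 m/s

904 m/s


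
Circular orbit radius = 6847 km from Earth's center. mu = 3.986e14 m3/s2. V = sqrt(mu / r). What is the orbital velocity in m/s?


V = sqrt(3.986e14 / 6847000) = 7630 m/s

7630 m/s


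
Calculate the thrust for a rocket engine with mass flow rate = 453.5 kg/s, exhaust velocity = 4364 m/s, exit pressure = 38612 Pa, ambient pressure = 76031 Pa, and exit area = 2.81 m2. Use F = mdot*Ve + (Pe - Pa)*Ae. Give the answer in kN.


F = 453.5 * 4364 + (38612 - 76031) * 2.81 = 1.8739e+06 N = 1873.9 kN

1873.9 kN


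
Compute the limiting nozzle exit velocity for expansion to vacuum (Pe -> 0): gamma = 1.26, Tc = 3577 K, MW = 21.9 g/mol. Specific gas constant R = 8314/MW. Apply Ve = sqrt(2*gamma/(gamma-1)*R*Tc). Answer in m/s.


R = 8314 / 21.9 = 379.63 J/(kg.K)
Ve = sqrt(2 * 1.26 / (1.26 - 1) * 379.63 * 3577) = 3628 m/s

3628 m/s


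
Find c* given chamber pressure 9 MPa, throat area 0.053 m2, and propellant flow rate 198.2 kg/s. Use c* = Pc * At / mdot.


c* = 9e6 * 0.053 / 198.2 = 2407 m/s

2407 m/s


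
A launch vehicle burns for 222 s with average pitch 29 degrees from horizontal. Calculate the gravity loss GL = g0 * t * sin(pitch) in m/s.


GL = 9.81 * 222 * sin(29 deg) = 1056 m/s

1056 m/s


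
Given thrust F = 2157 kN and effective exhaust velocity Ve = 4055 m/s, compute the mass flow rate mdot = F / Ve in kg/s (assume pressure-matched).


mdot = F / Ve = 2157000 / 4055 = 531.9 kg/s

531.9 kg/s


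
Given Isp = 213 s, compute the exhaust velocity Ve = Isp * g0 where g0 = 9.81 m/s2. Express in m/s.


Ve = Isp * g0 = 213 * 9.81 = 2089.5 m/s

2089.5 m/s


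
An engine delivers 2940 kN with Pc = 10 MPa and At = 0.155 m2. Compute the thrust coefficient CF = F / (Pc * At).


CF = 2940000 / (10e6 * 0.155) = 1.9

1.9


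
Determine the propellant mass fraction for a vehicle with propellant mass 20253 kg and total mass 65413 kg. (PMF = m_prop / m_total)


PMF = 20253 / 65413 = 0.31

0.31


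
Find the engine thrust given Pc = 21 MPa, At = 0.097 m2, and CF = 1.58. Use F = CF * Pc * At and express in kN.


F = 1.58 * 21e6 * 0.097 = 3.2185e+06 N = 3218.5 kN

3218.5 kN


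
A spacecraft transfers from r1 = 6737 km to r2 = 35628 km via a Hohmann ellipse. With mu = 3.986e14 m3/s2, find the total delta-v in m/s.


V1 = sqrt(mu/r1) = 7691.93 m/s
dV1 = V1*(sqrt(2*r2/(r1+r2)) - 1) = 2283.75 m/s
V2 = sqrt(mu/r2) = 3344.82 m/s
dV2 = V2*(1 - sqrt(2*r1/(r1+r2))) = 1458.49 m/s
Total dV = 3742 m/s

3742 m/s


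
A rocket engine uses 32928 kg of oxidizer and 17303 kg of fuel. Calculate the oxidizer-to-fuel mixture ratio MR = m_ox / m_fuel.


MR = 32928 / 17303 = 1.9

1.9


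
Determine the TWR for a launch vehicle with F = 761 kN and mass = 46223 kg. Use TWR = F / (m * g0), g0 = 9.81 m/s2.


TWR = 761000 / (46223 * 9.81) = 1.68

1.68


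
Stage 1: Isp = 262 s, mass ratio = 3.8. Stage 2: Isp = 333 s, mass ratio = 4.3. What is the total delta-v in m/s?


dV1 = 262 * 9.81 * ln(3.8) = 3431.2 m/s
dV2 = 333 * 9.81 * ln(4.3) = 4764.9 m/s
Total dV = 3431.2 + 4764.9 = 8196.1 m/s ~ 8196 m/s

8196 m/s


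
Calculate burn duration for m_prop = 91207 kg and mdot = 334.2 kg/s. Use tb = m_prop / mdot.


tb = 91207 / 334.2 = 272.9 s

272.9 s


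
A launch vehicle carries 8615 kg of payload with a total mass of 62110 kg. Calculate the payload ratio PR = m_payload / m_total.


PR = 8615 / 62110 = 0.1387

0.1387


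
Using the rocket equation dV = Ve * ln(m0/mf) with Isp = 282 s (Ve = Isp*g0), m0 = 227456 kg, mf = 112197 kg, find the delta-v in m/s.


Ve = 282 * 9.81 = 2766.42 m/s
dV = 2766.42 * ln(227456/112197) = 1955 m/s

1955 m/s


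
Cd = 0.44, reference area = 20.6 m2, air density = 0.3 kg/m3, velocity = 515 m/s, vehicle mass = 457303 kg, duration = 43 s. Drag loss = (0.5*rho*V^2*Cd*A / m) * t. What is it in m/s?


D = 0.5 * 0.3 * 515^2 * 0.44 * 20.6 = 360599.91 N
a = 360599.91 / 457303 = 0.7885 m/s2
dV = 0.7885 * 43 = 33.9 m/s

33.9 m/s


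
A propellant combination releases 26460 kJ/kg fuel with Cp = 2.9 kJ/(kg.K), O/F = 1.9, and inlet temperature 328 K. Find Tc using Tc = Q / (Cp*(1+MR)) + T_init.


Tc = 26460 / (2.9 * (1 + 1.9)) + 328 = 3474 K

3474 K


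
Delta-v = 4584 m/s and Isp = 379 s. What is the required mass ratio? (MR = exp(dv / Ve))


Ve = 379 * 9.81 = 3717.99 m/s
MR = exp(4584 / 3717.99) = 3.431

3.431


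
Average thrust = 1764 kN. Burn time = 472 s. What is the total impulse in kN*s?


It = 1764 * 472 = 832608 kN*s

832608 kN*s


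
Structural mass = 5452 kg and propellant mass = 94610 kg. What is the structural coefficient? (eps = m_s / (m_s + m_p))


eps = 5452 / (5452 + 94610) = 0.0545

0.0545


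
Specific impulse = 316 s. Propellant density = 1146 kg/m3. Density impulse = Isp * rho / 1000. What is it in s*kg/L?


rho*Isp = 316 * 1146 / 1000 = 362 s*kg/L

362 s*kg/L


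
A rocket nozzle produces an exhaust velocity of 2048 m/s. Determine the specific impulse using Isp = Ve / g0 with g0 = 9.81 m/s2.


Isp = Ve / g0 = 2048 / 9.81 = 208.8 s

208.8 s


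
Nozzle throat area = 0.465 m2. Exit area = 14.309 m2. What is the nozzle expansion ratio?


AR = 14.309 / 0.465 = 30.8

30.8


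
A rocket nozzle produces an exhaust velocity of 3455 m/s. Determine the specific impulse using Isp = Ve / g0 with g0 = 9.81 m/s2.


Isp = Ve / g0 = 3455 / 9.81 = 352.2 s

352.2 s


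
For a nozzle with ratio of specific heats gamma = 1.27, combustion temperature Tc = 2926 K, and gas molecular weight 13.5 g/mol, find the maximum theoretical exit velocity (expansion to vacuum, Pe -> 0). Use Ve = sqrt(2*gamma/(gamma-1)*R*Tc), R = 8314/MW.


R = 8314 / 13.5 = 615.85 J/(kg.K)
Ve = sqrt(2 * 1.27 / (1.27 - 1) * 615.85 * 2926) = 4117 m/s

4117 m/s


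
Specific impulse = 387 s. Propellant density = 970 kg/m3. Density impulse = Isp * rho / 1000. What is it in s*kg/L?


rho*Isp = 387 * 970 / 1000 = 375 s*kg/L

375 s*kg/L


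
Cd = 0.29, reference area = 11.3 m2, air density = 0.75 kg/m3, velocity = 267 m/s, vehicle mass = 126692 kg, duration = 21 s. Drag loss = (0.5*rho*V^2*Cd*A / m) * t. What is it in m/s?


D = 0.5 * 0.75 * 267^2 * 0.29 * 11.3 = 87605.27 N
a = 87605.27 / 126692 = 0.6915 m/s2
dV = 0.6915 * 21 = 14.5 m/s

14.5 m/s


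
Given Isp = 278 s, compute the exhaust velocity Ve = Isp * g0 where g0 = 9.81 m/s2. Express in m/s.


Ve = Isp * g0 = 278 * 9.81 = 2727.2 m/s

2727.2 m/s


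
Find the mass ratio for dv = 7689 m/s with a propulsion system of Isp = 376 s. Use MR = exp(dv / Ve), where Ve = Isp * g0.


Ve = 376 * 9.81 = 3688.56 m/s
MR = exp(7689 / 3688.56) = 8.041

8.041


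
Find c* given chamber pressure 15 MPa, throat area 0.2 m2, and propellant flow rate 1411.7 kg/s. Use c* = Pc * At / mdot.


c* = 15e6 * 0.2 / 1411.7 = 2125 m/s

2125 m/s


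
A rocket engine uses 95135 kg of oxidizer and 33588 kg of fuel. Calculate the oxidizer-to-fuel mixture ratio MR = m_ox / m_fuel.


MR = 95135 / 33588 = 2.83

2.83


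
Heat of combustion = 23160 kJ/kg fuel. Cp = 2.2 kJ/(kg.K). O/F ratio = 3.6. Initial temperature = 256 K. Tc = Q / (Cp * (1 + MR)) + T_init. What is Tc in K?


Tc = 23160 / (2.2 * (1 + 3.6)) + 256 = 2545 K

2545 K


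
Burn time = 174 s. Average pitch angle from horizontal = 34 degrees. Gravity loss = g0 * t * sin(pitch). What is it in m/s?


GL = 9.81 * 174 * sin(34 deg) = 955 m/s

955 m/s


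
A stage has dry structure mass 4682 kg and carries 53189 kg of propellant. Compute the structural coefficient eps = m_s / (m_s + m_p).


eps = 4682 / (4682 + 53189) = 0.0809

0.0809


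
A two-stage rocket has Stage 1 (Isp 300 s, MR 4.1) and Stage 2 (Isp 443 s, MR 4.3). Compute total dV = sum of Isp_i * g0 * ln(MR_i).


dV1 = 300 * 9.81 * ln(4.1) = 4152.5 m/s
dV2 = 443 * 9.81 * ln(4.3) = 6338.9 m/s
Total dV = 4152.5 + 6338.9 = 10491.4 m/s ~ 10491 m/s

10491 m/s


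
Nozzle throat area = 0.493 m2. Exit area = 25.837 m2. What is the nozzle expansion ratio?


AR = 25.837 / 0.493 = 52.4

52.4


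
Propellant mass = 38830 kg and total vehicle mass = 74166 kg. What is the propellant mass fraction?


PMF = 38830 / 74166 = 0.524

0.524


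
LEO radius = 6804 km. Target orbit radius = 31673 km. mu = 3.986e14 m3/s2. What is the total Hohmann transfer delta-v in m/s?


V1 = sqrt(mu/r1) = 7653.97 m/s
dV1 = V1*(sqrt(2*r2/(r1+r2)) - 1) = 2166.8 m/s
V2 = sqrt(mu/r2) = 3547.51 m/s
dV2 = V2*(1 - sqrt(2*r1/(r1+r2))) = 1437.81 m/s
Total dV = 3605 m/s

3605 m/s


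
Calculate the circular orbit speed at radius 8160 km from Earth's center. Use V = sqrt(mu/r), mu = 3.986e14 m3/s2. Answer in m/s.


V = sqrt(3.986e14 / 8160000) = 6989 m/s

6989 m/s
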